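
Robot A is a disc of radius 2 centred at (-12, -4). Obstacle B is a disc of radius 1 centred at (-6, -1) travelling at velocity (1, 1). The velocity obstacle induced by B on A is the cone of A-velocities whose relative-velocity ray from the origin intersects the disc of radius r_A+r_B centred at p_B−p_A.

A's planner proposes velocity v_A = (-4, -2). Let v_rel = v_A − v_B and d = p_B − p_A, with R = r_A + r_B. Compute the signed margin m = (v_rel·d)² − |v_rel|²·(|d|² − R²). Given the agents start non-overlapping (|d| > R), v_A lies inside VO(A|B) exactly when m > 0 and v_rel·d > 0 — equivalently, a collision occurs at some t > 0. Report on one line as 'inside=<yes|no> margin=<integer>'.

d = (6, 3),  |d|² = 45;  R = 2+1 = 3,  c = 45−3² = 36
v_rel = (-5, -3),  |v_rel|² = 34;  v_rel·d = (-5)·(6) + (-3)·(3) = -39
34·t² + 78·t + 36 = 0  ⇒  m = (-39)² − 34·36 = 297
m = 297 > 0,  v_rel·d = -39 < 0  ⇒  outside

inside=no margin=297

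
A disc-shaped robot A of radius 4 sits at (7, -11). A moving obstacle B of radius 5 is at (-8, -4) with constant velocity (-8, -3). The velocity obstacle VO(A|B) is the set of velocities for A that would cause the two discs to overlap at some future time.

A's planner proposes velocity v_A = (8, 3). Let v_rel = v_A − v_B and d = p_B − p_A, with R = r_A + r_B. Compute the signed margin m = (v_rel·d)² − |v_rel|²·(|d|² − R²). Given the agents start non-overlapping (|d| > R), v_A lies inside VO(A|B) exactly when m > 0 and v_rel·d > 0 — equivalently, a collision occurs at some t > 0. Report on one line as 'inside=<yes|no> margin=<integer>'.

d = (-15, 7),  |d|² = 274;  R = 4+5 = 9,  c = 274−9² = 193
v_rel = (16, 6),  |v_rel|² = 292;  v_rel·d = (16)·(-15) + (6)·(7) = -198
292·t² + 396·t + 193 = 0  ⇒  m = (-198)² − 292·193 = -17152
m = -17152 < 0,  v_rel·d = -198 < 0  ⇒  outside

inside=no margin=-17152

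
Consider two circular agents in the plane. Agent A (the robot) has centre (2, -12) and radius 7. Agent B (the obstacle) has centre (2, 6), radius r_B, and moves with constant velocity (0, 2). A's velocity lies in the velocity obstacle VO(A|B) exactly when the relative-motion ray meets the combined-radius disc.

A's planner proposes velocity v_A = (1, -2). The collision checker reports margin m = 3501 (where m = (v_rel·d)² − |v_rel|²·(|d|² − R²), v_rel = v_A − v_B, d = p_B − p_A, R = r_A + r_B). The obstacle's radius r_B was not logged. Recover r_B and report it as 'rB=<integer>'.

m = 3501
d = (0, 18);  v_rel = (1, -4),  |v_rel|² = 17
v_rel×d = (1)·(18) − (-4)·(0) = 18
since m = R²·17 − 18²:  R² = (324 + 3501) / 17 = 225
R = √225 = 15  ⇒  r_B = 15 − 7 = 8

rB=8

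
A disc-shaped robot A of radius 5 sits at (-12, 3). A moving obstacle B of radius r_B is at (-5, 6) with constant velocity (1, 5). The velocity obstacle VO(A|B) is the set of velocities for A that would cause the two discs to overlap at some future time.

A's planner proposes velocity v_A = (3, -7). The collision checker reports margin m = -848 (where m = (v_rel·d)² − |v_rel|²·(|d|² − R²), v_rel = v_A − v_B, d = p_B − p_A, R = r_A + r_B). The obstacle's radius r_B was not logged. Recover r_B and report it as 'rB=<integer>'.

m = -848
d = (7, 3);  v_rel = (2, -12),  |v_rel|² = 148
v_rel×d = (2)·(3) − (-12)·(7) = 90
since m = R²·148 − 90²:  R² = (8100 + -848) / 148 = 49
R = √49 = 7  ⇒  r_B = 7 − 5 = 2

rB=2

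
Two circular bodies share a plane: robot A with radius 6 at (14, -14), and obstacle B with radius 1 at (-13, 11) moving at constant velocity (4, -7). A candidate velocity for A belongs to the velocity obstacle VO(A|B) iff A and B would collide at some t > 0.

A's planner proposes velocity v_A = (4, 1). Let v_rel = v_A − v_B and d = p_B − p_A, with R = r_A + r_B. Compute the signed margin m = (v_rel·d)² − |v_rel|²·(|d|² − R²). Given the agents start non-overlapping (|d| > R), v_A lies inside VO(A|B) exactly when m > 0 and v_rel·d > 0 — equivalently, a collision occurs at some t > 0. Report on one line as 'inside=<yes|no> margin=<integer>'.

d = (-27, 25),  |d|² = 1354;  R = 6+1 = 7,  c = 1354−7² = 1305
v_rel = (0, 8),  |v_rel|² = 64;  v_rel·d = (0)·(-27) + (8)·(25) = 200
64·t² − 400·t + 1305 = 0  ⇒  m = 200² − 64·1305 = -43520
m = -43520 < 0,  v_rel·d = 200 > 0  ⇒  outside

inside=no margin=-43520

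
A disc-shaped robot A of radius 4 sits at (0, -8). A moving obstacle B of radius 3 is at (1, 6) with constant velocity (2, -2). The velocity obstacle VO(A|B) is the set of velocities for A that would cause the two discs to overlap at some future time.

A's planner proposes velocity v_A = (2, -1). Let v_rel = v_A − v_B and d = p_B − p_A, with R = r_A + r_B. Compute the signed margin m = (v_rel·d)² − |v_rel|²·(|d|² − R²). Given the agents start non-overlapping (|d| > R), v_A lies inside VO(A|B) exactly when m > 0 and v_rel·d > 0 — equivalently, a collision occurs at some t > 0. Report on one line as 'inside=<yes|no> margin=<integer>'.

d = (1, 14),  |d|² = 197;  R = 4+3 = 7,  c = 197−7² = 148
v_rel = (0, 1),  |v_rel|² = 1;  v_rel·d = (0)·(1) + (1)·(14) = 14
1·t² − 28·t + 148 = 0  ⇒  m = 14² − 1·148 = 48
m = 48 > 0,  v_rel·d = 14 > 0  ⇒  inside

inside=yes margin=48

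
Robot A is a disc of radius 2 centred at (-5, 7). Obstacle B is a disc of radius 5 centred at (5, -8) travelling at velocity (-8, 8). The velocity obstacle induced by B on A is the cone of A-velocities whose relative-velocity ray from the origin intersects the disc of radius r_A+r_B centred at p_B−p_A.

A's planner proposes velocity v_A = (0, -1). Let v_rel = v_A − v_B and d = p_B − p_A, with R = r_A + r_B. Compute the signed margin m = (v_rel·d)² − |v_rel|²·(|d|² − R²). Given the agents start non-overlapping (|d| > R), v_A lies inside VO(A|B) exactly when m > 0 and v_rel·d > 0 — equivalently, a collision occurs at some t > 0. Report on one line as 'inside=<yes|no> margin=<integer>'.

d = (10, -15),  |d|² = 325;  R = 2+5 = 7,  c = 325−7² = 276
v_rel = (8, -9),  |v_rel|² = 145;  v_rel·d = (8)·(10) + (-9)·(-15) = 215
145·t² − 430·t + 276 = 0  ⇒  m = 215² − 145·276 = 6205
m = 6205 > 0,  v_rel·d = 215 > 0  ⇒  inside

inside=yes margin=6205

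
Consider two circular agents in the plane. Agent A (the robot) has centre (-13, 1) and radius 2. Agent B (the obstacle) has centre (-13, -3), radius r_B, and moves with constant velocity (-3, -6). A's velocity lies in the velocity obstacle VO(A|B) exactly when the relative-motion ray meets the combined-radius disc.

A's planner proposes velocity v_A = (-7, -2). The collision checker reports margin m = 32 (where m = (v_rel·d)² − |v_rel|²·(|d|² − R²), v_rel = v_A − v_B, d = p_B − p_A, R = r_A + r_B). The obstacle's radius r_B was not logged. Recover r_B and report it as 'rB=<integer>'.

m = 32
d = (0, -4);  v_rel = (-4, 4),  |v_rel|² = 32
v_rel×d = (-4)·(-4) − (4)·(0) = 16
since m = R²·32 − 16²:  R² = (256 + 32) / 32 = 9
R = √9 = 3  ⇒  r_B = 3 − 2 = 1

rB=1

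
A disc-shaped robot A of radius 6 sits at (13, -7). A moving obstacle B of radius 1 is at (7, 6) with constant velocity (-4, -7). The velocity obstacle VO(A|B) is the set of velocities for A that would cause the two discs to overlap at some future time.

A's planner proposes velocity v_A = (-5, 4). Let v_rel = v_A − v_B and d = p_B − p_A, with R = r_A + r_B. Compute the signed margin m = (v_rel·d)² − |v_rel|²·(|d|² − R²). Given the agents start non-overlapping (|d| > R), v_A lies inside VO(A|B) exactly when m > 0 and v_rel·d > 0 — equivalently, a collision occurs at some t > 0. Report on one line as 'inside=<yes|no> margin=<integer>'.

d = (-6, 13),  |d|² = 205;  R = 6+1 = 7,  c = 205−7² = 156
v_rel = (-1, 11),  |v_rel|² = 122;  v_rel·d = (-1)·(-6) + (11)·(13) = 149
122·t² − 298·t + 156 = 0  ⇒  m = 149² − 122·156 = 3169
m = 3169 > 0,  v_rel·d = 149 > 0  ⇒  inside

inside=yes margin=3169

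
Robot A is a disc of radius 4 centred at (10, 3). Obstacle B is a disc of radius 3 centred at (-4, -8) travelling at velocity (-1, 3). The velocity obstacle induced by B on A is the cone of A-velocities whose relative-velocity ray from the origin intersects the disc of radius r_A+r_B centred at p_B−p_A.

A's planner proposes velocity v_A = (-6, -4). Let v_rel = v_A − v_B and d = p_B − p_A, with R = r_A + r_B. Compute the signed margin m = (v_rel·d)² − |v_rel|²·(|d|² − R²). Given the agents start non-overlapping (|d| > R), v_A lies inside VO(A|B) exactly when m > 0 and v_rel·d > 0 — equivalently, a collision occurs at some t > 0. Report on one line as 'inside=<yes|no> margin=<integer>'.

d = (-14, -11),  |d|² = 317;  R = 4+3 = 7,  c = 317−7² = 268
v_rel = (-5, -7),  |v_rel|² = 74;  v_rel·d = (-5)·(-14) + (-7)·(-11) = 147
74·t² − 294·t + 268 = 0  ⇒  m = 147² − 74·268 = 1777
m = 1777 > 0,  v_rel·d = 147 > 0  ⇒  inside

inside=yes margin=1777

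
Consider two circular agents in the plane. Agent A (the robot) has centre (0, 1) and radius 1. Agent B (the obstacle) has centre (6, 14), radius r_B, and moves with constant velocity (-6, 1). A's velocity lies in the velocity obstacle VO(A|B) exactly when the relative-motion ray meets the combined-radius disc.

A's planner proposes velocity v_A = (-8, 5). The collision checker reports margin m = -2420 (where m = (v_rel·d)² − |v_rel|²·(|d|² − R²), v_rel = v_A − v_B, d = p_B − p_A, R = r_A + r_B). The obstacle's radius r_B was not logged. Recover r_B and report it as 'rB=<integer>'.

m = -2420
d = (6, 13);  v_rel = (-2, 4),  |v_rel|² = 20
v_rel×d = (-2)·(13) − (4)·(6) = -50
since m = R²·20 − (-50)²:  R² = (2500 + -2420) / 20 = 4
R = √4 = 2  ⇒  r_B = 2 − 1 = 1

rB=1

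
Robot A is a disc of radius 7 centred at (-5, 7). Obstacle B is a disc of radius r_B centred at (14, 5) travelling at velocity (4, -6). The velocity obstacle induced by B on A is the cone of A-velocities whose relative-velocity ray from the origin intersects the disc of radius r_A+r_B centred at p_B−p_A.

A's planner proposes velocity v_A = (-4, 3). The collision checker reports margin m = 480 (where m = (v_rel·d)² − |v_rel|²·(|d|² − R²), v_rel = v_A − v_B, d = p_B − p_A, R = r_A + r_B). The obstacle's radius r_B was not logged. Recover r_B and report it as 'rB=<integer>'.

m = 480
d = (19, -2);  v_rel = (-8, 9),  |v_rel|² = 145
v_rel×d = (-8)·(-2) − (9)·(19) = -155
since m = R²·145 − (-155)²:  R² = (24025 + 480) / 145 = 169
R = √169 = 13  ⇒  r_B = 13 − 7 = 6

rB=6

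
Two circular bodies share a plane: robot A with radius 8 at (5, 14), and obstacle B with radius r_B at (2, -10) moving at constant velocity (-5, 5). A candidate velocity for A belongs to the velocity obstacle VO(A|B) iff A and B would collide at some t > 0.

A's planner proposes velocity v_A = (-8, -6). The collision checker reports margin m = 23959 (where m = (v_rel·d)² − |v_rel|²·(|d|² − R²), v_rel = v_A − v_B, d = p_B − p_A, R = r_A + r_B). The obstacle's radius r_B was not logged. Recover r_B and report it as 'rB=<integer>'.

m = 23959
d = (-3, -24);  v_rel = (-3, -11),  |v_rel|² = 130
v_rel×d = (-3)·(-24) − (-11)·(-3) = 39
since m = R²·130 − 39²:  R² = (1521 + 23959) / 130 = 196
R = √196 = 14  ⇒  r_B = 14 − 8 = 6

rB=6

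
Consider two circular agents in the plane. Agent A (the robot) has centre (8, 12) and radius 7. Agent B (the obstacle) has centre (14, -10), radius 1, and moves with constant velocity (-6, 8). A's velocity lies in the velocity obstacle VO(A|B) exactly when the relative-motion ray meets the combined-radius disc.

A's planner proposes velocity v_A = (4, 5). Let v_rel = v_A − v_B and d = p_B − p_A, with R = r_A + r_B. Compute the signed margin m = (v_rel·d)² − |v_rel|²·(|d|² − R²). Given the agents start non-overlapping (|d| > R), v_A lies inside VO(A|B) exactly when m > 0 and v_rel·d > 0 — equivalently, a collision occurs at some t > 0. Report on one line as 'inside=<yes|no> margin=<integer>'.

d = (6, -22),  |d|² = 520;  R = 7+1 = 8,  c = 520−8² = 456
v_rel = (10, -3),  |v_rel|² = 109;  v_rel·d = (10)·(6) + (-3)·(-22) = 126
109·t² − 252·t + 456 = 0  ⇒  m = 126² − 109·456 = -33828
m = -33828 < 0,  v_rel·d = 126 > 0  ⇒  outside

inside=no margin=-33828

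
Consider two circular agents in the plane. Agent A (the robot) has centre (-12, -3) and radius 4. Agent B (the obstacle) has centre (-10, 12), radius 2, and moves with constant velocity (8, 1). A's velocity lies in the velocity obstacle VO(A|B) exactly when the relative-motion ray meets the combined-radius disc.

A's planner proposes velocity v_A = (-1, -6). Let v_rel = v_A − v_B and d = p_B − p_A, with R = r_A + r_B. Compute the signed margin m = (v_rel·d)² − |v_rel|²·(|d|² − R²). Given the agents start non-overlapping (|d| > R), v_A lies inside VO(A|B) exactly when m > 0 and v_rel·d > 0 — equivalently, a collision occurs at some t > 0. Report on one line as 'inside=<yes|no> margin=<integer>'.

d = (2, 15),  |d|² = 229;  R = 4+2 = 6,  c = 229−6² = 193
v_rel = (-9, -7),  |v_rel|² = 130;  v_rel·d = (-9)·(2) + (-7)·(15) = -123
130·t² + 246·t + 193 = 0  ⇒  m = (-123)² − 130·193 = -9961
m = -9961 < 0,  v_rel·d = -123 < 0  ⇒  outside

inside=no margin=-9961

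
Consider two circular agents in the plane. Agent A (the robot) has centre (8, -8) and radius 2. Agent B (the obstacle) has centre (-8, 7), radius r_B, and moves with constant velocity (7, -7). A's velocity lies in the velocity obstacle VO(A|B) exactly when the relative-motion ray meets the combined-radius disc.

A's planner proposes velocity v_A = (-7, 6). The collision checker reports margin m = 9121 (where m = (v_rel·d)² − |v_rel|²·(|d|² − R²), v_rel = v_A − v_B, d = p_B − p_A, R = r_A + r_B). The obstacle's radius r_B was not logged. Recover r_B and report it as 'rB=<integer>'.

m = 9121
d = (-16, 15);  v_rel = (-14, 13),  |v_rel|² = 365
v_rel×d = (-14)·(15) − (13)·(-16) = -2
since m = R²·365 − (-2)²:  R² = (4 + 9121) / 365 = 25
R = √25 = 5  ⇒  r_B = 5 − 2 = 3

rB=3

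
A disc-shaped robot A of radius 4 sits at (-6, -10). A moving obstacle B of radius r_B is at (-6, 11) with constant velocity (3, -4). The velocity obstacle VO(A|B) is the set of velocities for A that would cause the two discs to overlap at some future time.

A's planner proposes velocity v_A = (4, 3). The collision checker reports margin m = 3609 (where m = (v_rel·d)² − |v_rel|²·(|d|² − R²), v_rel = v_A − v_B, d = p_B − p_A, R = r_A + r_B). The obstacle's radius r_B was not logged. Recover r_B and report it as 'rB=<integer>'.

m = 3609
d = (0, 21);  v_rel = (1, 7),  |v_rel|² = 50
v_rel×d = (1)·(21) − (7)·(0) = 21
since m = R²·50 − 21²:  R² = (441 + 3609) / 50 = 81
R = √81 = 9  ⇒  r_B = 9 − 4 = 5

rB=5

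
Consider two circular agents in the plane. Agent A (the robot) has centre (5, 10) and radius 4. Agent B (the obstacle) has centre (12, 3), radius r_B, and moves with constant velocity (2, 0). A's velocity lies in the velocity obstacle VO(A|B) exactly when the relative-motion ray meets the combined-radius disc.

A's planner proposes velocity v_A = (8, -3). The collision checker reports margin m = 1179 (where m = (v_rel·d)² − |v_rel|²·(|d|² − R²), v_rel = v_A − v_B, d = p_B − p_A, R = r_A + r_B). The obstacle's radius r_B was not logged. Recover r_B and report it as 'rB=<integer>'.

m = 1179
d = (7, -7);  v_rel = (6, -3),  |v_rel|² = 45
v_rel×d = (6)·(-7) − (-3)·(7) = -21
since m = R²·45 − (-21)²:  R² = (441 + 1179) / 45 = 36
R = √36 = 6  ⇒  r_B = 6 − 4 = 2

rB=2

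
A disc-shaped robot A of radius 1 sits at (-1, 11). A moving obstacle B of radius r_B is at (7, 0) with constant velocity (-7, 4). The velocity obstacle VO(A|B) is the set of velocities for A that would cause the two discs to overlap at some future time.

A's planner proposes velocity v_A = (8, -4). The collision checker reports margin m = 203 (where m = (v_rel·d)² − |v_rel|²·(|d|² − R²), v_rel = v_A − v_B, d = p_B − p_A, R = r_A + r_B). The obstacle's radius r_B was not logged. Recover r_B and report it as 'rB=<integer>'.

m = 203
d = (8, -11);  v_rel = (15, -8),  |v_rel|² = 289
v_rel×d = (15)·(-11) − (-8)·(8) = -101
since m = R²·289 − (-101)²:  R² = (10201 + 203) / 289 = 36
R = √36 = 6  ⇒  r_B = 6 − 1 = 5

rB=5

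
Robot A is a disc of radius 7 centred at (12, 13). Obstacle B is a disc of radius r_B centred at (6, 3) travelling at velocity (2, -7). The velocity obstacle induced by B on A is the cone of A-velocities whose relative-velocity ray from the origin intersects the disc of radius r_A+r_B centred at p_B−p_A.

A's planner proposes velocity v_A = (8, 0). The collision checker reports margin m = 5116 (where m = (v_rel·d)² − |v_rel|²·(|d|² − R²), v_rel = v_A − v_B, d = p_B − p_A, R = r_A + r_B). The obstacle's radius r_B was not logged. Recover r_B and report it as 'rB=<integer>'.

m = 5116
d = (-6, -10);  v_rel = (6, 7),  |v_rel|² = 85
v_rel×d = (6)·(-10) − (7)·(-6) = -18
since m = R²·85 − (-18)²:  R² = (324 + 5116) / 85 = 64
R = √64 = 8  ⇒  r_B = 8 − 7 = 1

rB=1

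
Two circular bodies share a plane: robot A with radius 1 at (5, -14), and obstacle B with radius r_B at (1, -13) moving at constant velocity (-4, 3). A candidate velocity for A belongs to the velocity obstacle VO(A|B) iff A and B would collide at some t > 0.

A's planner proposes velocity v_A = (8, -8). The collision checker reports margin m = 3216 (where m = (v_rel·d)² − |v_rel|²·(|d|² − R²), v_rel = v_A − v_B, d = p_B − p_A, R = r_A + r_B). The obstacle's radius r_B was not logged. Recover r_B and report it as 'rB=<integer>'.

m = 3216
d = (-4, 1);  v_rel = (12, -11),  |v_rel|² = 265
v_rel×d = (12)·(1) − (-11)·(-4) = -32
since m = R²·265 − (-32)²:  R² = (1024 + 3216) / 265 = 16
R = √16 = 4  ⇒  r_B = 4 − 1 = 3

rB=3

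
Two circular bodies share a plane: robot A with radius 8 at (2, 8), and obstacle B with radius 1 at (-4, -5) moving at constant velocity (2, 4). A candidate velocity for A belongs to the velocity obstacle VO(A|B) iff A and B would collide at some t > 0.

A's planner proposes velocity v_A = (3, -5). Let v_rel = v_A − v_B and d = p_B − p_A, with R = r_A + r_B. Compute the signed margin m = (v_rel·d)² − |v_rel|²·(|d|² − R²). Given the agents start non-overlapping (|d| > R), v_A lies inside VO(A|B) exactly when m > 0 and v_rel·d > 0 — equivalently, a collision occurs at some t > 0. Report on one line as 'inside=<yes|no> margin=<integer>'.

d = (-6, -13),  |d|² = 205;  R = 8+1 = 9,  c = 205−9² = 124
v_rel = (1, -9),  |v_rel|² = 82;  v_rel·d = (1)·(-6) + (-9)·(-13) = 111
82·t² − 222·t + 124 = 0  ⇒  m = 111² − 82·124 = 2153
m = 2153 > 0,  v_rel·d = 111 > 0  ⇒  inside

inside=yes margin=2153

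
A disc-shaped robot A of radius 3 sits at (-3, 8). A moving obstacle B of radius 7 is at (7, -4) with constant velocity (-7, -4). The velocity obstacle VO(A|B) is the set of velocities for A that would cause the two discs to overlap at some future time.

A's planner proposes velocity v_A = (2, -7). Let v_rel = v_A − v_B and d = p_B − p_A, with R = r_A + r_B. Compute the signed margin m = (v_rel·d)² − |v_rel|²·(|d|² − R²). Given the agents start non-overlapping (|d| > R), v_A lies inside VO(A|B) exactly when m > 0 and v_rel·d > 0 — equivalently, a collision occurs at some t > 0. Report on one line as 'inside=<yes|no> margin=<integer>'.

d = (10, -12),  |d|² = 244;  R = 3+7 = 10,  c = 244−10² = 144
v_rel = (9, -3),  |v_rel|² = 90;  v_rel·d = (9)·(10) + (-3)·(-12) = 126
90·t² − 252·t + 144 = 0  ⇒  m = 126² − 90·144 = 2916
m = 2916 > 0,  v_rel·d = 126 > 0  ⇒  inside

inside=yes margin=2916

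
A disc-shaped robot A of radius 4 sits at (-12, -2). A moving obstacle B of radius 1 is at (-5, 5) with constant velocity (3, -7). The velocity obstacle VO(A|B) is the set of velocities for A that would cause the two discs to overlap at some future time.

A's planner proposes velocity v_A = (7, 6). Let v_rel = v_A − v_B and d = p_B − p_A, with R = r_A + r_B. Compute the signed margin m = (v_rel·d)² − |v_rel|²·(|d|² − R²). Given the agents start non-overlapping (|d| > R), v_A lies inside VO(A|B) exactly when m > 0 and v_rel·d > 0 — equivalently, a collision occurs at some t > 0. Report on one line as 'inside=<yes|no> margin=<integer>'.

d = (7, 7),  |d|² = 98;  R = 4+1 = 5,  c = 98−5² = 73
v_rel = (4, 13),  |v_rel|² = 185;  v_rel·d = (4)·(7) + (13)·(7) = 119
185·t² − 238·t + 73 = 0  ⇒  m = 119² − 185·73 = 656
m = 656 > 0,  v_rel·d = 119 > 0  ⇒  inside

inside=yes margin=656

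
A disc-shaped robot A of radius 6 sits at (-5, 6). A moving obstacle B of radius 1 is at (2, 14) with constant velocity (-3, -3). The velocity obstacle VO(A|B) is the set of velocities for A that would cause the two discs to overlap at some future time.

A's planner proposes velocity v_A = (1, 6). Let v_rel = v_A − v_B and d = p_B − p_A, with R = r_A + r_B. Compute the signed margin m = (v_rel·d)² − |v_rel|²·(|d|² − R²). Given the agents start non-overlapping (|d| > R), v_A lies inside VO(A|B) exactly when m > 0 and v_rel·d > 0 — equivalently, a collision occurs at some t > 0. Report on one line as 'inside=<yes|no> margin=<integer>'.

d = (7, 8),  |d|² = 113;  R = 6+1 = 7,  c = 113−7² = 64
v_rel = (4, 9),  |v_rel|² = 97;  v_rel·d = (4)·(7) + (9)·(8) = 100
97·t² − 200·t + 64 = 0  ⇒  m = 100² − 97·64 = 3792
m = 3792 > 0,  v_rel·d = 100 > 0  ⇒  inside

inside=yes margin=3792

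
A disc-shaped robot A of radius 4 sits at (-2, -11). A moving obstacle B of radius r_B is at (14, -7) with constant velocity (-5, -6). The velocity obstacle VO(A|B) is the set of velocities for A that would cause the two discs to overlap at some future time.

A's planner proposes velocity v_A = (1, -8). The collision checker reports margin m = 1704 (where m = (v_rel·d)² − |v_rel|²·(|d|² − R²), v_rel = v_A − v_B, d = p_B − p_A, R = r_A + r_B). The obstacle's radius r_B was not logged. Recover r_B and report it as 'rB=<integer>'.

m = 1704
d = (16, 4);  v_rel = (6, -2),  |v_rel|² = 40
v_rel×d = (6)·(4) − (-2)·(16) = 56
since m = R²·40 − 56²:  R² = (3136 + 1704) / 40 = 121
R = √121 = 11  ⇒  r_B = 11 − 4 = 7

rB=7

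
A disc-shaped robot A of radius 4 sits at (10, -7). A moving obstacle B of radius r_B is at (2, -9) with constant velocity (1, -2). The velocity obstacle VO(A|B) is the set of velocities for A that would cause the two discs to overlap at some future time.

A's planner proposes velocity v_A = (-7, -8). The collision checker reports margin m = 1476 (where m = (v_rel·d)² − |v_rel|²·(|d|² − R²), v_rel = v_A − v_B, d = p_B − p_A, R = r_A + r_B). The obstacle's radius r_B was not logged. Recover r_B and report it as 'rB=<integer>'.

m = 1476
d = (-8, -2);  v_rel = (-8, -6),  |v_rel|² = 100
v_rel×d = (-8)·(-2) − (-6)·(-8) = -32
since m = R²·100 − (-32)²:  R² = (1024 + 1476) / 100 = 25
R = √25 = 5  ⇒  r_B = 5 − 4 = 1

rB=1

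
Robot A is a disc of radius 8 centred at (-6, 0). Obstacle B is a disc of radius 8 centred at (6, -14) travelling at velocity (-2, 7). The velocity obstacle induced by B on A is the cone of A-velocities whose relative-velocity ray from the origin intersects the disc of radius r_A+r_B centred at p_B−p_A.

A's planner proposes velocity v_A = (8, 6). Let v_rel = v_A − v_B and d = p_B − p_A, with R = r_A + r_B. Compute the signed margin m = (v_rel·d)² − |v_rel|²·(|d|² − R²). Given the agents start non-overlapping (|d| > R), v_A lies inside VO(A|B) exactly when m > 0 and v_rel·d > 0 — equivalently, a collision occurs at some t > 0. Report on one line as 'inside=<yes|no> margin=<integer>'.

d = (12, -14),  |d|² = 340;  R = 8+8 = 16,  c = 340−16² = 84
v_rel = (10, -1),  |v_rel|² = 101;  v_rel·d = (10)·(12) + (-1)·(-14) = 134
101·t² − 268·t + 84 = 0  ⇒  m = 134² − 101·84 = 9472
m = 9472 > 0,  v_rel·d = 134 > 0  ⇒  inside

inside=yes margin=9472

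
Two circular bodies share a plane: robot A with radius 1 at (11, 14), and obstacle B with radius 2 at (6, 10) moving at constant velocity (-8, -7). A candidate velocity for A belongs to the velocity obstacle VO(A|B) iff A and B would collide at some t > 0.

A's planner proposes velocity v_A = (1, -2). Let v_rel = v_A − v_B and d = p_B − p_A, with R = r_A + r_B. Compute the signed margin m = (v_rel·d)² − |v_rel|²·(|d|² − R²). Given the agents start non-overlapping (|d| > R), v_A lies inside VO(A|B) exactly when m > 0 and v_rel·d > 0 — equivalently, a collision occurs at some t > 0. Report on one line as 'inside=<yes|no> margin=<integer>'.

d = (-5, -4),  |d|² = 41;  R = 1+2 = 3,  c = 41−3² = 32
v_rel = (9, 5),  |v_rel|² = 106;  v_rel·d = (9)·(-5) + (5)·(-4) = -65
106·t² + 130·t + 32 = 0  ⇒  m = (-65)² − 106·32 = 833
m = 833 > 0,  v_rel·d = -65 < 0  ⇒  outside

inside=no margin=833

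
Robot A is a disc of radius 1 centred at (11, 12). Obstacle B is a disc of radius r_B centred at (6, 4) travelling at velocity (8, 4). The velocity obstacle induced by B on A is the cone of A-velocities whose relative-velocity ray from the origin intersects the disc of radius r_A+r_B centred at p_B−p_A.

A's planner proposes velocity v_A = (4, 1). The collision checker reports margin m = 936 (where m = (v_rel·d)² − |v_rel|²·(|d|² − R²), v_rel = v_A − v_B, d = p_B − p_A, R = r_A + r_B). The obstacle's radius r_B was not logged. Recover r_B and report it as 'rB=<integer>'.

m = 936
d = (-5, -8);  v_rel = (-4, -3),  |v_rel|² = 25
v_rel×d = (-4)·(-8) − (-3)·(-5) = 17
since m = R²·25 − 17²:  R² = (289 + 936) / 25 = 49
R = √49 = 7  ⇒  r_B = 7 − 1 = 6

rB=6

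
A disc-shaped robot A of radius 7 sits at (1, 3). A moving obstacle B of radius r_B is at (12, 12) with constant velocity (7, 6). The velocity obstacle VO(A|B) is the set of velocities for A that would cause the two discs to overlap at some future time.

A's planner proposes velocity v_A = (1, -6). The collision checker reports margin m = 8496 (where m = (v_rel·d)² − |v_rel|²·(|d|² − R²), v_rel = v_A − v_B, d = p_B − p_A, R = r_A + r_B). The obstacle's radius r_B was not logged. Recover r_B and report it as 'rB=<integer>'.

m = 8496
d = (11, 9);  v_rel = (-6, -12),  |v_rel|² = 180
v_rel×d = (-6)·(9) − (-12)·(11) = 78
since m = R²·180 − 78²:  R² = (6084 + 8496) / 180 = 81
R = √81 = 9  ⇒  r_B = 9 − 7 = 2

rB=2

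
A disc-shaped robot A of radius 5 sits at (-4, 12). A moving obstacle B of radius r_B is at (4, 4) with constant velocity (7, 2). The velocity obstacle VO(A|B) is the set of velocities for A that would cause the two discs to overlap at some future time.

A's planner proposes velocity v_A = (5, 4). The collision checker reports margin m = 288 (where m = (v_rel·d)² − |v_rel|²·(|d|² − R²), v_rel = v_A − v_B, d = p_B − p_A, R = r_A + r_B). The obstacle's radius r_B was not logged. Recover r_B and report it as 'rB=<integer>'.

m = 288
d = (8, -8);  v_rel = (-2, 2),  |v_rel|² = 8
v_rel×d = (-2)·(-8) − (2)·(8) = 0
since m = R²·8 − 0²:  R² = (0 + 288) / 8 = 36
R = √36 = 6  ⇒  r_B = 6 − 5 = 1

rB=1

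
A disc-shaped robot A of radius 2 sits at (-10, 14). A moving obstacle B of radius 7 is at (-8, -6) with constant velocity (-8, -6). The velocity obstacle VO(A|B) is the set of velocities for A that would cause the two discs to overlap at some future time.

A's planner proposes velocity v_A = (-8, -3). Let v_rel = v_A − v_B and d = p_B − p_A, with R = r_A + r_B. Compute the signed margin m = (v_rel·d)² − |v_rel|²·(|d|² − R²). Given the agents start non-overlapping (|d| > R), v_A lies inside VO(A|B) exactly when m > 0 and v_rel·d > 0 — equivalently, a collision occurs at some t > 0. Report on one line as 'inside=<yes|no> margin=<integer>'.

d = (2, -20),  |d|² = 404;  R = 2+7 = 9,  c = 404−9² = 323
v_rel = (0, 3),  |v_rel|² = 9;  v_rel·d = (0)·(2) + (3)·(-20) = -60
9·t² + 120·t + 323 = 0  ⇒  m = (-60)² − 9·323 = 693
m = 693 > 0,  v_rel·d = -60 < 0  ⇒  outside

inside=no margin=693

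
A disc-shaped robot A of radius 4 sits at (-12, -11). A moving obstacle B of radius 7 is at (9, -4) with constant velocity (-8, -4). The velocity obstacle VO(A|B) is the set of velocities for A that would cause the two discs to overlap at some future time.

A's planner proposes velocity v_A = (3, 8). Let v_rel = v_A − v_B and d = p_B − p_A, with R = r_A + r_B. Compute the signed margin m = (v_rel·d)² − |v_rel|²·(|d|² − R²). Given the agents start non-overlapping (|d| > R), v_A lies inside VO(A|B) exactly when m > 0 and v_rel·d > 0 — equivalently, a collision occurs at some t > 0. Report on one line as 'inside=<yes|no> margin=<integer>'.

d = (21, 7),  |d|² = 490;  R = 4+7 = 11,  c = 490−11² = 369
v_rel = (11, 12),  |v_rel|² = 265;  v_rel·d = (11)·(21) + (12)·(7) = 315
265·t² − 630·t + 369 = 0  ⇒  m = 315² − 265·369 = 1440
m = 1440 > 0,  v_rel·d = 315 > 0  ⇒  inside

inside=yes margin=1440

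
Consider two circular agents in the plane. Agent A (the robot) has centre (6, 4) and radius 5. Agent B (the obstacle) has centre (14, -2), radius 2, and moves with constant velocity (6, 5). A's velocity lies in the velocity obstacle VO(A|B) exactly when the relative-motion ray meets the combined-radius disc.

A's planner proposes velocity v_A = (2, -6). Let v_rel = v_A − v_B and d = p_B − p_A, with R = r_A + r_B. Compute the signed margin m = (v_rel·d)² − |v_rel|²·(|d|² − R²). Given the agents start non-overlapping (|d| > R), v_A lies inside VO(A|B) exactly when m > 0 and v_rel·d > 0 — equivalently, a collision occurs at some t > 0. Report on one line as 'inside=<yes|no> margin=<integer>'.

d = (8, -6),  |d|² = 100;  R = 5+2 = 7,  c = 100−7² = 51
v_rel = (-4, -11),  |v_rel|² = 137;  v_rel·d = (-4)·(8) + (-11)·(-6) = 34
137·t² − 68·t + 51 = 0  ⇒  m = 34² − 137·51 = -5831
m = -5831 < 0,  v_rel·d = 34 > 0  ⇒  outside

inside=no margin=-5831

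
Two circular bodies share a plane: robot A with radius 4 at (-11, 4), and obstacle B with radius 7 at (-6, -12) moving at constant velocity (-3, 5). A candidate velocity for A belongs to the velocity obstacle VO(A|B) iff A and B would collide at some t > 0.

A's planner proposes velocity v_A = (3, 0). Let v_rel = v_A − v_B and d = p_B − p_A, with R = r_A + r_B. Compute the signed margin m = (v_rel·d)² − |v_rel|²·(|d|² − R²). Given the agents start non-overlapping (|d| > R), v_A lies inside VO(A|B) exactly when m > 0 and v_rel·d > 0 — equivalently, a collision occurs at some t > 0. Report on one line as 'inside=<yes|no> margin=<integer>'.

d = (5, -16),  |d|² = 281;  R = 4+7 = 11,  c = 281−11² = 160
v_rel = (6, -5),  |v_rel|² = 61;  v_rel·d = (6)·(5) + (-5)·(-16) = 110
61·t² − 220·t + 160 = 0  ⇒  m = 110² − 61·160 = 2340
m = 2340 > 0,  v_rel·d = 110 > 0  ⇒  inside

inside=yes margin=2340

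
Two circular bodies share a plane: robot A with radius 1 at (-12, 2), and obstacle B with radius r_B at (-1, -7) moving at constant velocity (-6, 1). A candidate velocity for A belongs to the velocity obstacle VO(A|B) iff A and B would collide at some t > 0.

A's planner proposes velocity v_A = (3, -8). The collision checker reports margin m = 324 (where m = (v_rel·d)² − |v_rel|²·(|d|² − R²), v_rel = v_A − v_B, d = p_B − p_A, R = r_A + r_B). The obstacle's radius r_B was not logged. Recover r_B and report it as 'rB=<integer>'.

m = 324
d = (11, -9);  v_rel = (9, -9),  |v_rel|² = 162
v_rel×d = (9)·(-9) − (-9)·(11) = 18
since m = R²·162 − 18²:  R² = (324 + 324) / 162 = 4
R = √4 = 2  ⇒  r_B = 2 − 1 = 1

rB=1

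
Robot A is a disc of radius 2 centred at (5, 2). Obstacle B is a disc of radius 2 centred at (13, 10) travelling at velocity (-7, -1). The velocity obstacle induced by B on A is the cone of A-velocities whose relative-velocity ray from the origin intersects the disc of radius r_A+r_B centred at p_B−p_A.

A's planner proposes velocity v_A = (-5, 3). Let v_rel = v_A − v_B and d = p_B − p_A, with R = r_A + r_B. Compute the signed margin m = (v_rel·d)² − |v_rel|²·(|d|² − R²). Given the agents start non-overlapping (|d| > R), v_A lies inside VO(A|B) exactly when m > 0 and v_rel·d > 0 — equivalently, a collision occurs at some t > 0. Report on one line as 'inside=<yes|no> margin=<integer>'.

d = (8, 8),  |d|² = 128;  R = 2+2 = 4,  c = 128−4² = 112
v_rel = (2, 4),  |v_rel|² = 20;  v_rel·d = (2)·(8) + (4)·(8) = 48
20·t² − 96·t + 112 = 0  ⇒  m = 48² − 20·112 = 64
m = 64 > 0,  v_rel·d = 48 > 0  ⇒  inside

inside=yes margin=64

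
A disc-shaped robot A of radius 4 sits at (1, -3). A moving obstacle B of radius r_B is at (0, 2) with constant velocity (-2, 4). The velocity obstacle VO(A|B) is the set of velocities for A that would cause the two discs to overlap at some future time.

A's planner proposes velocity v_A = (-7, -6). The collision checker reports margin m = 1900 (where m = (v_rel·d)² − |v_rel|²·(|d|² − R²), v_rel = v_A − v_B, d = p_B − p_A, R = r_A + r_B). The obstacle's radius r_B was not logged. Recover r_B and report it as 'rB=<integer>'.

m = 1900
d = (-1, 5);  v_rel = (-5, -10),  |v_rel|² = 125
v_rel×d = (-5)·(5) − (-10)·(-1) = -35
since m = R²·125 − (-35)²:  R² = (1225 + 1900) / 125 = 25
R = √25 = 5  ⇒  r_B = 5 − 4 = 1

rB=1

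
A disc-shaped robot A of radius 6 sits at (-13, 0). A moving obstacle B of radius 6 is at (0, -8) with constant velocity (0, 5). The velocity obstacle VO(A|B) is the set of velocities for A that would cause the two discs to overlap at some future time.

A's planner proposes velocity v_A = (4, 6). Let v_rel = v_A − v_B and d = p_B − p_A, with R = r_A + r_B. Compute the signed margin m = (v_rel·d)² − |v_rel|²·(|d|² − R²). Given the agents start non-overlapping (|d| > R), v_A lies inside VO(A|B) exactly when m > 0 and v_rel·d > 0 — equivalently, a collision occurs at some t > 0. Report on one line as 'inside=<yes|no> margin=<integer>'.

d = (13, -8),  |d|² = 233;  R = 6+6 = 12,  c = 233−12² = 89
v_rel = (4, 1),  |v_rel|² = 17;  v_rel·d = (4)·(13) + (1)·(-8) = 44
17·t² − 88·t + 89 = 0  ⇒  m = 44² − 17·89 = 423
m = 423 > 0,  v_rel·d = 44 > 0  ⇒  inside

inside=yes margin=423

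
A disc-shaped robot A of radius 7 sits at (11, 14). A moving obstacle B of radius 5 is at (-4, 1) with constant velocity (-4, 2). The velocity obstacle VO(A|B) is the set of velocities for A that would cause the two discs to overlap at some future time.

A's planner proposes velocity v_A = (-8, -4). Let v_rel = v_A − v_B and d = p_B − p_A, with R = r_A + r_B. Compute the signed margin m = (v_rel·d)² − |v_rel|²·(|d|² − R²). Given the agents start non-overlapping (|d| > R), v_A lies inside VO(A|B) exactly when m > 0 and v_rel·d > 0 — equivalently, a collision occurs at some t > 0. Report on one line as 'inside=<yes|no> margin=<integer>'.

d = (-15, -13),  |d|² = 394;  R = 7+5 = 12,  c = 394−12² = 250
v_rel = (-4, -6),  |v_rel|² = 52;  v_rel·d = (-4)·(-15) + (-6)·(-13) = 138
52·t² − 276·t + 250 = 0  ⇒  m = 138² − 52·250 = 6044
m = 6044 > 0,  v_rel·d = 138 > 0  ⇒  inside

inside=yes margin=6044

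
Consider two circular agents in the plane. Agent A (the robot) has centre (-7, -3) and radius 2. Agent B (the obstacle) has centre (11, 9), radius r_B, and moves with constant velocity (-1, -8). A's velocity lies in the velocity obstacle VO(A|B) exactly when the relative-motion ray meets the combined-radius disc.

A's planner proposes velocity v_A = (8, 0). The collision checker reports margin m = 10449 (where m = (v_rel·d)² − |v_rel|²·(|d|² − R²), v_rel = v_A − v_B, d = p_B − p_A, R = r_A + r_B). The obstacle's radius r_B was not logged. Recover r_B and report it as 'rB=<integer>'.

m = 10449
d = (18, 12);  v_rel = (9, 8),  |v_rel|² = 145
v_rel×d = (9)·(12) − (8)·(18) = -36
since m = R²·145 − (-36)²:  R² = (1296 + 10449) / 145 = 81
R = √81 = 9  ⇒  r_B = 9 − 2 = 7

rB=7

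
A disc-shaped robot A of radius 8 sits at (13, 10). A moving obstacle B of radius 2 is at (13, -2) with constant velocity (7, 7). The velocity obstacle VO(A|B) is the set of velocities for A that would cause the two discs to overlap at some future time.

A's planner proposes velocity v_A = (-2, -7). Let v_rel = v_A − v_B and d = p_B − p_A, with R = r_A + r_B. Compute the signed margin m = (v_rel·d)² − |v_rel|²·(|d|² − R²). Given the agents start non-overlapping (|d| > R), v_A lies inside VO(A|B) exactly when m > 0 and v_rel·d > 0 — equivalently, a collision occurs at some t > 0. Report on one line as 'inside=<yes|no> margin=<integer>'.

d = (0, -12),  |d|² = 144;  R = 8+2 = 10,  c = 144−10² = 44
v_rel = (-9, -14),  |v_rel|² = 277;  v_rel·d = (-9)·(0) + (-14)·(-12) = 168
277·t² − 336·t + 44 = 0  ⇒  m = 168² − 277·44 = 16036
m = 16036 > 0,  v_rel·d = 168 > 0  ⇒  inside

inside=yes margin=16036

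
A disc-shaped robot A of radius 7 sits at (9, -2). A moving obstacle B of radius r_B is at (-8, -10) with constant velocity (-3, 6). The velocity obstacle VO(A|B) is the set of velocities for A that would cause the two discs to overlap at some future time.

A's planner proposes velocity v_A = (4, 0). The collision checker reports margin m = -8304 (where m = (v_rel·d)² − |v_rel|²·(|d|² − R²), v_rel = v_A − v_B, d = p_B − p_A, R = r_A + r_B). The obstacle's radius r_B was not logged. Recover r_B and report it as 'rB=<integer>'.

m = -8304
d = (-17, -8);  v_rel = (7, -6),  |v_rel|² = 85
v_rel×d = (7)·(-8) − (-6)·(-17) = -158
since m = R²·85 − (-158)²:  R² = (24964 + -8304) / 85 = 196
R = √196 = 14  ⇒  r_B = 14 − 7 = 7

rB=7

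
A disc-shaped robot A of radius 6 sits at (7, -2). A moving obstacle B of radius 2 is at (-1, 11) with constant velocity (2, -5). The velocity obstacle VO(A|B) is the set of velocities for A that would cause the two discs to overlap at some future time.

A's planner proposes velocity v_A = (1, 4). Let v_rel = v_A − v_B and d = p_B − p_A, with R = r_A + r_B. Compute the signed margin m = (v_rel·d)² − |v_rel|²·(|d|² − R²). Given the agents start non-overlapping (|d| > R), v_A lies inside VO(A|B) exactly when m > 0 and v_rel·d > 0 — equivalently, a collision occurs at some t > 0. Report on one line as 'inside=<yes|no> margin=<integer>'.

d = (-8, 13),  |d|² = 233;  R = 6+2 = 8,  c = 233−8² = 169
v_rel = (-1, 9),  |v_rel|² = 82;  v_rel·d = (-1)·(-8) + (9)·(13) = 125
82·t² − 250·t + 169 = 0  ⇒  m = 125² − 82·169 = 1767
m = 1767 > 0,  v_rel·d = 125 > 0  ⇒  inside

inside=yes margin=1767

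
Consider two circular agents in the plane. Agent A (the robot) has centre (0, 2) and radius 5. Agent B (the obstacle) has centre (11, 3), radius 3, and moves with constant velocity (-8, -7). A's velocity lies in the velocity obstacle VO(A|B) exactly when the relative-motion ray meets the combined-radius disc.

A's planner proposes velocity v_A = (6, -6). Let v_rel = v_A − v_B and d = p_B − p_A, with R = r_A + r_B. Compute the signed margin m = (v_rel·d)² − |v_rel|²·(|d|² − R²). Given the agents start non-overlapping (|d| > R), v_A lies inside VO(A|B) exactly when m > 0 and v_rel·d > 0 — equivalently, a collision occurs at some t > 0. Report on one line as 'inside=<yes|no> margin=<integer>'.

d = (11, 1),  |d|² = 122;  R = 5+3 = 8,  c = 122−8² = 58
v_rel = (14, 1),  |v_rel|² = 197;  v_rel·d = (14)·(11) + (1)·(1) = 155
197·t² − 310·t + 58 = 0  ⇒  m = 155² − 197·58 = 12599
m = 12599 > 0,  v_rel·d = 155 > 0  ⇒  inside

inside=yes margin=12599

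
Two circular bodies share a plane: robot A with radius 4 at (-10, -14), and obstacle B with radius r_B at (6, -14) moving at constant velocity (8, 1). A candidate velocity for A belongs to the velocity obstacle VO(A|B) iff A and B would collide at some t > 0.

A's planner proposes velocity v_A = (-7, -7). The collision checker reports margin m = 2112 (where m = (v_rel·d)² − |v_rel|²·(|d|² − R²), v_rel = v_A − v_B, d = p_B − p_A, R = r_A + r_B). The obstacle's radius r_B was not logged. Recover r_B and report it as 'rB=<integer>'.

m = 2112
d = (16, 0);  v_rel = (-15, -8),  |v_rel|² = 289
v_rel×d = (-15)·(0) − (-8)·(16) = 128
since m = R²·289 − 128²:  R² = (16384 + 2112) / 289 = 64
R = √64 = 8  ⇒  r_B = 8 − 4 = 4

rB=4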